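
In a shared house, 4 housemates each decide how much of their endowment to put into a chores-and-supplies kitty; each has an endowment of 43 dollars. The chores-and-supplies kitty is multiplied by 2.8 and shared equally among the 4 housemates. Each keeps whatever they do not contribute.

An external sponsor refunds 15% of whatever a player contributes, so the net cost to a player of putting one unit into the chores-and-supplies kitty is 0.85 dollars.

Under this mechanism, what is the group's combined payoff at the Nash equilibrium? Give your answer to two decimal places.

172.00 dollars

Even with the mechanism, each unit contributed returns only (2.8/4) / 0.85 = 0.8235 per unit of net cost, so contributing nothing is still dominant.
Everyone keeps their endowment and the group total is 4 × 43 = 172.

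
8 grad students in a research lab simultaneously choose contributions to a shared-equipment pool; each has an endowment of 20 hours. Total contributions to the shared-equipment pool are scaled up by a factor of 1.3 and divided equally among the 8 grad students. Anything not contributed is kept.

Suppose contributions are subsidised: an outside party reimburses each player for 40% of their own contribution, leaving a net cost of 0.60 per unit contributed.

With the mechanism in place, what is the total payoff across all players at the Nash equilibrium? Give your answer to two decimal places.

Even with the mechanism, each unit contributed returns only (1.3/8) / 0.60 = 0.2708 per unit of net cost, so contributing nothing is still dominant.
At the Nash equilibrium no one contributes; group total payoff = 8 × 20 = 160.

160.00 hours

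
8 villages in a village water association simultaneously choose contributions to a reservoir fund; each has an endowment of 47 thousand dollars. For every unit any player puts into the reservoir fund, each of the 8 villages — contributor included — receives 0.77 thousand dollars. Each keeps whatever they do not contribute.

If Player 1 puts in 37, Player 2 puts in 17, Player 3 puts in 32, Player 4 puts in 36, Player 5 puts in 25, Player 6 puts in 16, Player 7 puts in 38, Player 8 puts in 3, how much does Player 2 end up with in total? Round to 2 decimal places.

187.08 thousand dollars

Total contributed: 37 + 17 + 32 + 36 + 25 + 16 + 38 + 3 = 204.
Each receives 0.77 × 204 = 157.08 from the reservoir fund.
Player 2 keeps 47 − 17 = 30, so Player 2's payoff is 30 + 157.08 = 187.08.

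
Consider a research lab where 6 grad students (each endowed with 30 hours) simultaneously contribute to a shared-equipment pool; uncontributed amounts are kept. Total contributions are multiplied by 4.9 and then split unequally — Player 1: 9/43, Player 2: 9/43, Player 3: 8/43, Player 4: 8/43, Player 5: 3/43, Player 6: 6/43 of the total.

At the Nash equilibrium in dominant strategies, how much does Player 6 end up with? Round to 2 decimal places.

71.02 hours

Each unit j contributes comes back to j as 4.9 × (j's share), so j prefers to contribute only if that share exceeds 1/4.9 = 0.2041; otherwise keeping the unit dominates.
The shares above 0.2041 belong to Player 1 and Player 2, contributing 30 each; the remaining 4 contribute 0. Total contributed: 60.
Player 6 keeps 30 and receives 4.9 × 60 × 6/43 = 41.02 from the shared-equipment pool, for a payoff of 71.02.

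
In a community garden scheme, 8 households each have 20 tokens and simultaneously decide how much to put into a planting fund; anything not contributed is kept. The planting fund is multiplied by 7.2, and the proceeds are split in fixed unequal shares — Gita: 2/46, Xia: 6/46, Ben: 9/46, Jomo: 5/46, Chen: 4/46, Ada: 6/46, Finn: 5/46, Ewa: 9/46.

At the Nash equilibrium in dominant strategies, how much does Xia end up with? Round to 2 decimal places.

57.57 tokens

Player j's private return per contributed unit is 7.2 × (j's share). Contributing is weakly dominant for j when that share is at least 1/7.2 = 0.1389, and contributing 0 is dominant otherwise.
Ben and Ewa are above the threshold, contributing 20 each; the remaining 6 contribute 0. Total contributed: 40.
Xia keeps 20 and receives 7.2 × 40 × 6/46 = 37.57 from the planting fund, for a payoff of 57.57.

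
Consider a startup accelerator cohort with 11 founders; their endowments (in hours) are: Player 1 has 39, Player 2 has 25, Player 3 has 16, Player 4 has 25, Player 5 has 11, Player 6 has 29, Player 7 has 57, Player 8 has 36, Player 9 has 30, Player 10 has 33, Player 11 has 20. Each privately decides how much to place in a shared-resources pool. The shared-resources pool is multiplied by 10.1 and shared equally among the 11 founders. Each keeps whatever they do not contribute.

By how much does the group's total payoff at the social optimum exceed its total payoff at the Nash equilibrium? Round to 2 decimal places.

The private return per contributed unit is 10.1/11 = 0.9182 < 1 for every player regardless of endowment, so the Nash equilibrium is zero contribution and the group total is Σ E_j = 39 + 25 + 16 + 25 + 11 + 29 + 57 + 36 + 30 + 33 + 20 = 321.
Each contributed unit returns 10.100 to the group, so the social optimum is full contribution by everyone: group total = 10.100 × 321 = 3242.10.
Efficiency loss = (10.100 − 1) × 321 = 2921.10.

2921.10 hours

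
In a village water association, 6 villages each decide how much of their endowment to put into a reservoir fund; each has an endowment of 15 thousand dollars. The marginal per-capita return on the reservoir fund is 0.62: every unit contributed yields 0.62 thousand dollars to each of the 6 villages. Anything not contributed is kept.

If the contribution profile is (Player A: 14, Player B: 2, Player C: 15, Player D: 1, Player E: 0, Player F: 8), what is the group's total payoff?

198.80 thousand dollars

Total contributed: 14 + 2 + 15 + 1 + 0 + 8 = 40; total kept: 6 × 15 − 40 = 50.
The reservoir fund pays out 0.62 × 6 × 40 = 148.80 in aggregate.
Group total = 50 + 148.80 = 198.80.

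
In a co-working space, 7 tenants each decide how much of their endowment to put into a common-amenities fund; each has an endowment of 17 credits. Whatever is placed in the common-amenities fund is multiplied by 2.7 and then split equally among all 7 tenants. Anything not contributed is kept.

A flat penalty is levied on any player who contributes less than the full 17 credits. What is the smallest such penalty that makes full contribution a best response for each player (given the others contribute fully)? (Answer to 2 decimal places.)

Given the others contribute fully, the best deviation is to contribute 0 (any partial contribution still incurs the fine and gives up units whose private return 0.3857 is below 1).
Deviating from 17 to 0 saves 17 credits but forfeits the deviator's share of the drop in the common-amenities fund: 2.7/7 × 17 = 6.56.
So the deviation gain is 17 − 6.56 = 10.44, and the fine must be at least 10.44 credits to wipe it out.

10.44 credits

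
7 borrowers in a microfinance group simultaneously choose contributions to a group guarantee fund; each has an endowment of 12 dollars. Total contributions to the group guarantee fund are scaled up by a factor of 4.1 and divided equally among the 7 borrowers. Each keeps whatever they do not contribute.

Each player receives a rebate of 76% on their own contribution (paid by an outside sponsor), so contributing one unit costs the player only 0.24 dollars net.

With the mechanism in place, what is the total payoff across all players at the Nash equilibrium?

Under the mechanism each unit contributed yields (4.1/7) / 0.24 = 2.4405 back to its contributor per unit of net cost, which exceeds 1, making full contribution the dominant choice for everyone.
At the Nash equilibrium everyone contributes 12. Group total payoff = 7 × (12 × 0.76 + 4.1 × 12) = 408.24.

408.24 dollars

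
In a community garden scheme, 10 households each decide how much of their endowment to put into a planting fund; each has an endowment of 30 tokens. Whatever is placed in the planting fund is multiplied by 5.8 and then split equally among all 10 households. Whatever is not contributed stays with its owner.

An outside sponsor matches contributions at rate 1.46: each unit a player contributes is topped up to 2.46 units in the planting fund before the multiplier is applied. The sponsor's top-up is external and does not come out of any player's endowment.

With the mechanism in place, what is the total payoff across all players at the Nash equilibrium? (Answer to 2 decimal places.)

The effective private return per unit is now 5.8 × 2.46 / 10 = 1.4268 > 1, so every player's dominant strategy flips to full contribution.
At the Nash equilibrium everyone contributes 30. Group total payoff = 5.8 × 2.46 × 300 = 4280.40.

4280.40 tokens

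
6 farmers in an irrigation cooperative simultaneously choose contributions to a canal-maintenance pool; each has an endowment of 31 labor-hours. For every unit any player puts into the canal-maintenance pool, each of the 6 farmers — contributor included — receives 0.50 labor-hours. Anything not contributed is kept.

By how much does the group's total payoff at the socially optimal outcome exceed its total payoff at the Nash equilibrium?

The private return per contributed unit is 0.50 < 1, so contributing 0 is dominant for every player. At the Nash equilibrium everyone keeps their 31, and the group total is 6 × 31 = 186.
Each contributed unit returns 3.000 to the group as a whole (0.50 to each of 6 players), which exceeds 1, so the social optimum is full contribution: group total = 3.000 × 186 = 558.00.
Efficiency loss = 558.00 − 186 = 372.00.

372.00 labor-hours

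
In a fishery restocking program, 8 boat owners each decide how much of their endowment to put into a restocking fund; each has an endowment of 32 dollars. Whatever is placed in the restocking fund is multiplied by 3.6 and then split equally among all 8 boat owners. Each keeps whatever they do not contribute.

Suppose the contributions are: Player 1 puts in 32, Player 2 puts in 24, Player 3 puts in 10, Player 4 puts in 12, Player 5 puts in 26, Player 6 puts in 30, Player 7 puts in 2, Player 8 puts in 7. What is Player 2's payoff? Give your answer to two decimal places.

Total contributed: 32 + 24 + 10 + 12 + 26 + 30 + 2 + 7 = 143.
Each receives 3.6 × 143 / 8 = 64.35 from the restocking fund.
Player 2 keeps 32 − 24 = 8, so Player 2's payoff is 8 + 64.35 = 72.35.

72.35 dollars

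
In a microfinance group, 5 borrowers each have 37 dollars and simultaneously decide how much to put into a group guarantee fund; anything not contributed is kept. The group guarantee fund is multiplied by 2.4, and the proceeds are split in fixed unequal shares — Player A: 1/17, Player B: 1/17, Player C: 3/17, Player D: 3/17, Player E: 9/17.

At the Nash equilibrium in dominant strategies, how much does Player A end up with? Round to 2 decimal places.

Each unit j contributes comes back to j as 2.4 × (j's share), so j prefers to contribute only if that share exceeds 1/2.4 = 0.4167; otherwise keeping the unit dominates.
Only Player E (9/17) clears that bar, contributing 37; the remaining 4 contribute 0. Total contributed: 37.
Player A keeps 37 and receives 2.4 × 37 × 1/17 = 5.22 from the group guarantee fund, for a payoff of 42.22.

42.22 dollars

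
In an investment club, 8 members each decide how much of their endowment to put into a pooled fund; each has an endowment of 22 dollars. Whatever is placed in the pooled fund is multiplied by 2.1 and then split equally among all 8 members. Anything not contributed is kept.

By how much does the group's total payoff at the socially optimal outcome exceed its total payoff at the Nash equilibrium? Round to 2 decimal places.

193.60 dollars

Each contributed unit returns 2.1/8 = 0.2625 to its contributor — below 1 — so contributing 0 is dominant for every player. At the Nash equilibrium everyone keeps their 22, and the group total is 8 × 22 = 176.
Each contributed unit returns 2.100 to the group as a whole (0.2625 to each of 8 players), which exceeds 1, so the social optimum is full contribution: group total = 2.100 × 176 = 369.60.
Efficiency loss = 369.60 − 176 = 193.60.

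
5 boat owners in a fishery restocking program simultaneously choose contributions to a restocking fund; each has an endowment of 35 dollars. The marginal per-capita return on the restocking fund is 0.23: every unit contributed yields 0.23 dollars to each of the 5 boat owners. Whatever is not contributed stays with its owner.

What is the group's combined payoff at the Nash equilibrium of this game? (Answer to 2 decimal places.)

175.00 dollars

The private return per contributed unit is 0.23 < 1, so contributing 0 is dominant for every player. At the Nash equilibrium everyone keeps their 35, and the group total is 5 × 35 = 175.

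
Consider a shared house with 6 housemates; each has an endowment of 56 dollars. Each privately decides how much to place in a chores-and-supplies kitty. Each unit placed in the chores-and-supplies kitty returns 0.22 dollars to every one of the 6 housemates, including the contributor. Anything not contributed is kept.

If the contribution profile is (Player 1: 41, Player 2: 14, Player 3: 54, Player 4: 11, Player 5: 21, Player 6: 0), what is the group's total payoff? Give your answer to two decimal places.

Total contributed: 41 + 14 + 54 + 11 + 21 + 0 = 141; total kept: 6 × 56 − 141 = 195.
The chores-and-supplies kitty pays out 0.22 × 6 × 141 = 186.12 in aggregate.
Group total = 195 + 186.12 = 381.12.

381.12 dollars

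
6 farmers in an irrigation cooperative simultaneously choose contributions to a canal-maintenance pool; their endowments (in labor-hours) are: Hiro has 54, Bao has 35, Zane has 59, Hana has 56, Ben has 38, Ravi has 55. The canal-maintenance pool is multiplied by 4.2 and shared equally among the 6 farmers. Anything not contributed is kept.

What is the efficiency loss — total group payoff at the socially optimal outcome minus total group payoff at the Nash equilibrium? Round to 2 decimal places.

950.40 labor-hours

The private return per contributed unit is 4.2/6 = 0.7000 < 1 for every player regardless of endowment, so the Nash equilibrium is zero contribution and the group total is Σ E_j = 54 + 35 + 59 + 56 + 38 + 55 = 297.
Each contributed unit returns 4.200 to the group, so the social optimum is full contribution by everyone: group total = 4.200 × 297 = 1247.40.
Efficiency loss = (4.200 − 1) × 297 = 950.40.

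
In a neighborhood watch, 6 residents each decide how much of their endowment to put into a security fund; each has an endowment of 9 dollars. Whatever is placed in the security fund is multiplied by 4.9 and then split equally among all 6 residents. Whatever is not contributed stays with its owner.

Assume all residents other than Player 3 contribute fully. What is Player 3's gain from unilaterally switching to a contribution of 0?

1.65 dollars

Switching from a contribution of 9 to 0 lets Player 3 keep an extra 9 dollars, but lowers the security fund by 9, which costs Player 3 their own share of that drop: 4.9/6 × 9 = 7.35.
Net gain = 9 − 7.35 = 1.65. The private return per contributed unit (0.8167) is below 1, so free-riding is indeed the best response regardless of what the others do.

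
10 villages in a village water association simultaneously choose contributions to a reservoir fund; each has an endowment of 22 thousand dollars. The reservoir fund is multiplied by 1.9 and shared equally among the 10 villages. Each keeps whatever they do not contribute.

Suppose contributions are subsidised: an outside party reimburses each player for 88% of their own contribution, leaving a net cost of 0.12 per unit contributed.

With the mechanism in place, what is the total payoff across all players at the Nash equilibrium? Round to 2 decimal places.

611.60 thousand dollars

The effective private return per unit is now (1.9/10) / 0.12 = 1.5833 > 1, so every player's dominant strategy flips to full contribution.
So the Nash equilibrium is full contribution by all 10; the group earns 10 × (22 × 0.88 + 1.9 × 22) = 611.60.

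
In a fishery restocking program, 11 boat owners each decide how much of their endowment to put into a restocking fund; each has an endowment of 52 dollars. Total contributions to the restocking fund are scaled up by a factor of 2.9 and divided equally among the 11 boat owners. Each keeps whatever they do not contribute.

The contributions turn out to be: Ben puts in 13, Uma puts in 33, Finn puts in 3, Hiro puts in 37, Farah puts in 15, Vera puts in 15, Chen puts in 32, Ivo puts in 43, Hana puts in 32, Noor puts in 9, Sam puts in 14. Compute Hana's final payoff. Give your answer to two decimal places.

Total contributed: 13 + 33 + 3 + 37 + 15 + 15 + 32 + 43 + 32 + 9 + 14 = 246.
Each receives 2.9 × 246 / 11 = 64.85 from the restocking fund.
Hana keeps 52 − 32 = 20, so Hana's payoff is 20 + 64.85 = 84.85.

84.85 dollars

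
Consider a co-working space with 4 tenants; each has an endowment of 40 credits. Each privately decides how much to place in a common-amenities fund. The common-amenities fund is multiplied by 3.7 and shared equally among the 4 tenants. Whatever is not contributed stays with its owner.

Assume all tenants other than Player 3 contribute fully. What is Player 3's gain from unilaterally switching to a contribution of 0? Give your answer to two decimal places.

Switching from a contribution of 40 to 0 lets Player 3 keep an extra 40 credits, but lowers the common-amenities fund by 40, which costs Player 3 their own share of that drop: 3.7/4 × 40 = 37.00.
Net gain = 40 − 37.00 = 3.00. The private return per contributed unit (0.9250) is below 1, so free-riding is indeed the best response regardless of what the others do.

3.00 credits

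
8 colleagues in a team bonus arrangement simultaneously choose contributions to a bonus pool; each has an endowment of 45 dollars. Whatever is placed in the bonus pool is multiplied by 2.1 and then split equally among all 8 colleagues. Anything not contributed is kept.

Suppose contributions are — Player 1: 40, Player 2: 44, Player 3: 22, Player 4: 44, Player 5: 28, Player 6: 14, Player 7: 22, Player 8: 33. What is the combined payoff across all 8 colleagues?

Total contributed: 40 + 44 + 22 + 44 + 28 + 14 + 22 + 33 = 247; total kept: 8 × 45 − 247 = 113.
The bonus pool pays out 2.1 × 247 = 518.70 in aggregate.
Group total = 113 + 518.70 = 631.70.

631.70 dollars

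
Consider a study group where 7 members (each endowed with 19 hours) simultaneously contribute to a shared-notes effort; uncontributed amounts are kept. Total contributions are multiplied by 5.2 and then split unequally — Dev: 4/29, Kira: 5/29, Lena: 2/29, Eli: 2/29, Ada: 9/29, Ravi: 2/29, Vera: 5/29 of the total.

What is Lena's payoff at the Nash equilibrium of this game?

Each unit j contributes comes back to j as 5.2 × (j's share), so j prefers to contribute only if that share exceeds 1/5.2 = 0.1923; otherwise keeping the unit dominates.
Ada alone (share 9/29) is above the threshold, contributing 19; the remaining 6 contribute 0. Total contributed: 19.
Lena keeps 19 and receives 5.2 × 19 × 2/29 = 6.81 from the shared-notes effort, for a payoff of 25.81.

25.81 hours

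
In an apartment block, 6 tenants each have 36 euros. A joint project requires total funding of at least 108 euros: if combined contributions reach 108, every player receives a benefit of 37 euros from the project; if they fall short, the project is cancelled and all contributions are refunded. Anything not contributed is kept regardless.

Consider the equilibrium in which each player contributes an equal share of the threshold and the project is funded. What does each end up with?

Equal share of the threshold: 108/6 = 18.
At this profile no one gains by cutting their contribution: any cut drops the total below 108, the project is cancelled, contributions are refunded, and the deviator ends with 36, which is less than 36 − 18 + 37 = 55. Contributing more than 18 just wastes the excess. So contributing exactly 18 is a best response.
Each player's payoff: 36 − 18 + 37 = 55.

55 euros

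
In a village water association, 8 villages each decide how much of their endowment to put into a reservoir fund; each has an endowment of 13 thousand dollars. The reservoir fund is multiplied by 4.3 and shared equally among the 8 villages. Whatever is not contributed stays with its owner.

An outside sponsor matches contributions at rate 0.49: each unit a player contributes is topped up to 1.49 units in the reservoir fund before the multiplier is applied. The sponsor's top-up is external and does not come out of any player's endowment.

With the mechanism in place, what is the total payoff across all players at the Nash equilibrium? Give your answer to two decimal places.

104.00 thousand dollars

The effective private return is 4.3 × 1.49 / 8 = 0.8009, which is still under 1, so the mechanism doesn't change anyone's dominant strategy: zero contribution.
Everyone keeps their endowment and the group total is 8 × 13 = 104.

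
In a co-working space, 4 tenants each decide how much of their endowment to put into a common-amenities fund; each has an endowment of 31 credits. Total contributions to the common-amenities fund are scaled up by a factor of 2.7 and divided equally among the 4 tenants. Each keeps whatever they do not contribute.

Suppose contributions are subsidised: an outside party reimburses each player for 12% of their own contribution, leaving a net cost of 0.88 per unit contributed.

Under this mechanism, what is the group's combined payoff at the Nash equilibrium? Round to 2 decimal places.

124.00 credits

Even with the mechanism, each unit contributed returns only (2.7/4) / 0.88 = 0.7670 per unit of net cost, so contributing nothing is still dominant.
At the Nash equilibrium no one contributes; group total payoff = 4 × 31 = 124.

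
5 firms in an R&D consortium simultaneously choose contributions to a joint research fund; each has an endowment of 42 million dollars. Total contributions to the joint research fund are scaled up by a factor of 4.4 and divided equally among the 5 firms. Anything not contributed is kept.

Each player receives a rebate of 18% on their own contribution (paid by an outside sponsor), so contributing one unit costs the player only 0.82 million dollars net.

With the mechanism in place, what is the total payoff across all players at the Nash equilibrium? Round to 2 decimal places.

With the mechanism, a contributed unit returns (4.4/5) / 0.82 = 1.0732 per unit of net cost to the contributor — now above 1 — so contributing fully is weakly dominant for every player.
So the Nash equilibrium is full contribution by all 5; the group earns 5 × (42 × 0.18 + 4.4 × 42) = 961.80.

961.80 million dollars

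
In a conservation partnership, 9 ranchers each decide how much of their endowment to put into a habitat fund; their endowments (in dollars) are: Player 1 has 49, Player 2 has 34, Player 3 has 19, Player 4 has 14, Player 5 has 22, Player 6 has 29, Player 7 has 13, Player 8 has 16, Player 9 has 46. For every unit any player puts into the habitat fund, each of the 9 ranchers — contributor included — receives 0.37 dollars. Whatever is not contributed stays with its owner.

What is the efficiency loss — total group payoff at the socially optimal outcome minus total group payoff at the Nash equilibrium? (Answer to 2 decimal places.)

The private return per contributed unit is 0.37 < 1 for everyone, so the Nash equilibrium is zero contribution and the group total is Σ E_j = 49 + 34 + 19 + 14 + 22 + 29 + 13 + 16 + 46 = 242.
Each contributed unit returns 3.330 to the group, so the social optimum is full contribution by everyone: group total = 3.330 × 242 = 805.86.
Efficiency loss = (3.330 − 1) × 242 = 563.86.

563.86 dollars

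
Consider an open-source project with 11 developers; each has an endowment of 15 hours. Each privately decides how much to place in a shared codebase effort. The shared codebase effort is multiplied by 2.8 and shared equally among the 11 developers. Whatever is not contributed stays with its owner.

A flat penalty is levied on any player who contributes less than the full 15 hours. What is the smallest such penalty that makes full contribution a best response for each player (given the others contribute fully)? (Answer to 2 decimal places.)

Given the others contribute fully, the best deviation is to contribute 0 (any partial contribution still incurs the fine and gives up units whose private return 0.2545 is below 1).
Deviating from 15 to 0 saves 15 hours but forfeits the deviator's share of the drop in the shared codebase effort: 2.8/11 × 15 = 3.82.
So the deviation gain is 15 − 3.82 = 11.18, and the fine must be at least 11.18 hours to wipe it out.

11.18 hours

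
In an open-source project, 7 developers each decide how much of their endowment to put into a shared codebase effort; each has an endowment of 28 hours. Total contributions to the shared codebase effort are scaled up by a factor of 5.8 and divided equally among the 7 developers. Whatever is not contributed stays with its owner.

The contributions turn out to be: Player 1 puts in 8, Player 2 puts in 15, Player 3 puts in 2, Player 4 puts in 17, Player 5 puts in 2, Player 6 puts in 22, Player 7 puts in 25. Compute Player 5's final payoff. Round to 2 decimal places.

101.40 hours

Total contributed: 8 + 15 + 2 + 17 + 2 + 22 + 25 = 91.
Each receives 5.8 × 91 / 7 = 75.40 from the shared codebase effort.
Player 5 keeps 28 − 2 = 26, so Player 5's payoff is 26 + 75.40 = 101.40.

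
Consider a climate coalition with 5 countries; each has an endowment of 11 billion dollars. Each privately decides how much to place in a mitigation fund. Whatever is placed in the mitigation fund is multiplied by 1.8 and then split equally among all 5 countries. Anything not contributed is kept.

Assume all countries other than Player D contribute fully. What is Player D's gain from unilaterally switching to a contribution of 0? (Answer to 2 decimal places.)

7.04 billion dollars

Switching from a contribution of 11 to 0 lets Player D keep an extra 11 billion dollars, but lowers the mitigation fund by 11, which costs Player D their own share of that drop: 1.8/5 × 11 = 3.96.
Net gain = 11 − 3.96 = 7.04. The private return per contributed unit (0.3600) is below 1, so free-riding is indeed the best response regardless of what the others do.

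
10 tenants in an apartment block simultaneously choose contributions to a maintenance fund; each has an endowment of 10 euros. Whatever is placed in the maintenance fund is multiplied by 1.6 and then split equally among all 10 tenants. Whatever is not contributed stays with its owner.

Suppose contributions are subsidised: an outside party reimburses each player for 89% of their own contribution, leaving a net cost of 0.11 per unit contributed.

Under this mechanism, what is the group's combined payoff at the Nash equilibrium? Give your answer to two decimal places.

249.00 euros

The effective private return per unit is now (1.6/10) / 0.11 = 1.4545 > 1, so every player's dominant strategy flips to full contribution.
At the Nash equilibrium everyone contributes 10. Group total payoff = 10 × (10 × 0.89 + 1.6 × 10) = 249.00.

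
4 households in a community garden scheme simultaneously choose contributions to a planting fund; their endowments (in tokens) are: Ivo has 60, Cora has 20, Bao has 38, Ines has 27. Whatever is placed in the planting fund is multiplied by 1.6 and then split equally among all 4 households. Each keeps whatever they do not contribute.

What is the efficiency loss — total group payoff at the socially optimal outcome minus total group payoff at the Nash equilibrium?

87.00 tokens

The private return per contributed unit is 1.6/4 = 0.4000 < 1 for every player regardless of endowment, so the Nash equilibrium is zero contribution and the group total is Σ E_j = 60 + 20 + 38 + 27 = 145.
Each contributed unit returns 1.600 to the group, so the social optimum is full contribution by everyone: group total = 1.600 × 145 = 232.00.
Efficiency loss = (1.600 − 1) × 145 = 87.00.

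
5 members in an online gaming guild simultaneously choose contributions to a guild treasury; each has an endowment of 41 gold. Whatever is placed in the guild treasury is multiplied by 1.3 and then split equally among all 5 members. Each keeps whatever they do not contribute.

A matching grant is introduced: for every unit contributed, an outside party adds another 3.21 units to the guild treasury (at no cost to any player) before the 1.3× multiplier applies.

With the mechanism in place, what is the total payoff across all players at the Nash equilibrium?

Under the mechanism each unit contributed yields 1.3 × 4.21 / 5 = 1.0946 back to its contributor per unit of net cost, which exceeds 1, making full contribution the dominant choice for everyone.
At the Nash equilibrium everyone contributes 41. Group total payoff = 1.3 × 4.21 × 205 = 1121.97.

1121.97 gold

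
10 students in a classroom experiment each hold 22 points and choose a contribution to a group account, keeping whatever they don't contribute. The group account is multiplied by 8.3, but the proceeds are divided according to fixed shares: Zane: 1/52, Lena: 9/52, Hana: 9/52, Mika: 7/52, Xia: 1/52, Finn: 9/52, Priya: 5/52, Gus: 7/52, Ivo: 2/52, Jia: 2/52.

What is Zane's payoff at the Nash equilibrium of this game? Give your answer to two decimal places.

For player j, contributing a unit is worthwhile iff 8.3 × (j's share) ≥ 1, i.e. iff j's share is at least 0.1205.
Lena, Hana, Mika, Finn and Gus are above the threshold, contributing 22 each; the remaining 5 contribute 0. Total contributed: 110.
Zane keeps 22 and receives 8.3 × 110 × 1/52 = 17.56 from the group account, for a payoff of 39.56.

39.56 points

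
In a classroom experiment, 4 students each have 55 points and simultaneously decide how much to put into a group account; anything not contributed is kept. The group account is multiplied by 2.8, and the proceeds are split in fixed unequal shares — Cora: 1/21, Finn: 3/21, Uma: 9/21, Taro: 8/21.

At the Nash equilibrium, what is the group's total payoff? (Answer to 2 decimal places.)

For player j, contributing a unit is worthwhile iff 2.8 × (j's share) ≥ 1, i.e. iff j's share is at least 0.3571.
Uma and Taro clear that bar, contributing 55 each; the remaining 2 contribute 0. Total contributed: 110.
The group account pays out 2.8 × 110 = 308.00 in total (split across the unequal shares, but the aggregate is all that matters for the group sum).
The 2 free-riders keep 55 each, adding 110. Group total = 110 + 308.00 = 418.00.

418.00 points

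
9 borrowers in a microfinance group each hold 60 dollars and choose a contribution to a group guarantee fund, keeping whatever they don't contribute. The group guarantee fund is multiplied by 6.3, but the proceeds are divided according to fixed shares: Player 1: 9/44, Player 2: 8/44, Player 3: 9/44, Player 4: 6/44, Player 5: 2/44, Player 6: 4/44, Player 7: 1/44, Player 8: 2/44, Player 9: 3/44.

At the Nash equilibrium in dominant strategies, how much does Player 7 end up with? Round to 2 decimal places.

A player with share s gets back 6.3·s per unit contributed, so full contribution is dominant for anyone with s > 1/6.3 = 0.1587 and zero contribution is dominant for anyone below.
Player 1, Player 2 and Player 3 are above the threshold, contributing 60 each; the remaining 6 contribute 0. Total contributed: 180.
Player 7 keeps 60 and receives 6.3 × 180 × 1/44 = 25.77 from the group guarantee fund, for a payoff of 85.77.

85.77 dollars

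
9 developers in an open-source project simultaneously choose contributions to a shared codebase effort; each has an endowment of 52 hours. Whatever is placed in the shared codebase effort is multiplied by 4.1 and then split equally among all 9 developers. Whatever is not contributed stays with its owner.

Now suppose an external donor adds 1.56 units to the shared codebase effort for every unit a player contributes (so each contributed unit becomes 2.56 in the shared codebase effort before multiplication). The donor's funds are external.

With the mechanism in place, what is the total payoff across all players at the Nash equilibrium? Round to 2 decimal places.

Under the mechanism each unit contributed yields 4.1 × 2.56 / 9 = 1.1662 back to its contributor per unit of net cost, which exceeds 1, making full contribution the dominant choice for everyone.
So the Nash equilibrium is full contribution by all 9; the group earns 4.1 × 2.56 × 468 = 4912.13.

4912.13 hours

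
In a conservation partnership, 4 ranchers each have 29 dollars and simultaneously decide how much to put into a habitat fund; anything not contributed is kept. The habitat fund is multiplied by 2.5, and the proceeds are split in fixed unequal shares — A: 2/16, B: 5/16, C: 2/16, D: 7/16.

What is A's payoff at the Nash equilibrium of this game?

For player j, contributing a unit is worthwhile iff 2.5 × (j's share) ≥ 1, i.e. iff j's share is at least 0.4000.
D alone (share 7/16) is above the threshold, contributing 29; the remaining 3 contribute 0. Total contributed: 29.
A keeps 29 and receives 2.5 × 29 × 2/16 = 9.06 from the habitat fund, for a payoff of 38.06.

38.06 dollars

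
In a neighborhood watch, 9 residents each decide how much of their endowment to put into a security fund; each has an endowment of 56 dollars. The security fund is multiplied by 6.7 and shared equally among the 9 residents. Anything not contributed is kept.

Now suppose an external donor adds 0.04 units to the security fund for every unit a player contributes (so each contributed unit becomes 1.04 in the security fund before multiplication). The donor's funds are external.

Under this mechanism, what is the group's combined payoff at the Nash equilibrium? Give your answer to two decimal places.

Even with the mechanism, each unit contributed returns only 6.7 × 1.04 / 9 = 0.7742 per unit of net cost, so contributing nothing is still dominant.
Everyone keeps their endowment and the group total is 9 × 56 = 504.

504.00 dollars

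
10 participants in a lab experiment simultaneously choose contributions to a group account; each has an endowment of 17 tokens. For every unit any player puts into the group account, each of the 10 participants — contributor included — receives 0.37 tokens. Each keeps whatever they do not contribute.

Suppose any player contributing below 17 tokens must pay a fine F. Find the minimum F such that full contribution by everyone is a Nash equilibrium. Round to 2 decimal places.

Given the others contribute fully, the best deviation is to contribute 0 (any partial contribution still incurs the fine and gives up units whose private return 0.37 is below 1).
Deviating from 17 to 0 saves 17 tokens but forfeits the deviator's share of the drop in the group account: 0.37 × 17 = 6.29.
So the deviation gain is 17 − 6.29 = 10.71, and the fine must be at least 10.71 tokens to wipe it out.

10.71 tokens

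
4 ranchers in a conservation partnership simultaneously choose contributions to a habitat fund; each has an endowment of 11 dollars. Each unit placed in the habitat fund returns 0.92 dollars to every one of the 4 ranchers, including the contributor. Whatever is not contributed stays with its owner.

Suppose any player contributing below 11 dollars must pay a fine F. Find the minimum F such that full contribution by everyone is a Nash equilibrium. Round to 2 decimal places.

0.88 dollars

Given the others contribute fully, the best deviation is to contribute 0 (any partial contribution still incurs the fine and gives up units whose private return 0.92 is below 1).
Deviating from 11 to 0 saves 11 dollars but forfeits the deviator's share of the drop in the habitat fund: 0.92 × 11 = 10.12.
So the deviation gain is 11 − 10.12 = 0.88, and the fine must be at least 0.88 dollars to wipe it out.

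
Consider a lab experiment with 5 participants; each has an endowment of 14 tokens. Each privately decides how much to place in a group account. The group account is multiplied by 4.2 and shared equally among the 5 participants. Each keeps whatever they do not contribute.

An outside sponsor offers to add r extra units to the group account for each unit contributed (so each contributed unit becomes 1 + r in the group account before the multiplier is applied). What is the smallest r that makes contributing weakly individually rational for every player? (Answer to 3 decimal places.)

0.190

With matching at rate r, one contributed unit becomes (1 + r) in the group account and returns 4.2 × (1 + r) / 5 to the contributor.
Setting this equal to 1: 1 + r = 5/4.2 = 1.1905.
So the minimum matching rate is r = 1.1905 − 1 = 0.190.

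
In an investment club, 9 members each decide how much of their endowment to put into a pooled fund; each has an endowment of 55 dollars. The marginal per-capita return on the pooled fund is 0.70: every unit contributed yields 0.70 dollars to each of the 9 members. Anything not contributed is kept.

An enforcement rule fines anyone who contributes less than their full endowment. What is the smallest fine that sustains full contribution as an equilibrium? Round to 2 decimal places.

16.50 dollars

Given the others contribute fully, the best deviation is to contribute 0 (any partial contribution still incurs the fine and gives up units whose private return 0.70 is below 1).
Deviating from 55 to 0 saves 55 dollars but forfeits the deviator's share of the drop in the pooled fund: 0.70 × 55 = 38.50.
So the deviation gain is 55 − 38.50 = 16.50, and the fine must be at least 16.50 dollars to wipe it out.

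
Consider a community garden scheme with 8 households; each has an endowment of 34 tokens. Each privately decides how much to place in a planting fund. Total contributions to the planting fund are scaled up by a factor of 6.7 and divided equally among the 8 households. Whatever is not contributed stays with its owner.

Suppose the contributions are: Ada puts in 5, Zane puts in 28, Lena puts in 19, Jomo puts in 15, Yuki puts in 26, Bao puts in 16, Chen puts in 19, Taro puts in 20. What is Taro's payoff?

137.95 tokens

Total contributed: 5 + 28 + 19 + 15 + 26 + 16 + 19 + 20 = 148.
Each receives 6.7 × 148 / 8 = 123.95 from the planting fund.
Taro keeps 34 − 20 = 14, so Taro's payoff is 14 + 123.95 = 137.95.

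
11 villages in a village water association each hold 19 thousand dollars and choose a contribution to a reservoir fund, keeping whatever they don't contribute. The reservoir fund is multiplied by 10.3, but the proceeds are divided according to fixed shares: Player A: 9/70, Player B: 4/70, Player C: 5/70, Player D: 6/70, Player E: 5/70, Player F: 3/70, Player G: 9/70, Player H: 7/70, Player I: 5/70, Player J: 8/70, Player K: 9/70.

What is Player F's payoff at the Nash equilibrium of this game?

Each unit j contributes comes back to j as 10.3 × (j's share), so j prefers to contribute only if that share exceeds 1/10.3 = 0.0971; otherwise keeping the unit dominates.
The shares above 0.0971 belong to Player A, Player G, Player H, Player J and Player K, contributing 19 each; the remaining 6 contribute 0. Total contributed: 95.
Player F keeps 19 and receives 10.3 × 95 × 3/70 = 41.94 from the reservoir fund, for a payoff of 60.94.

60.94 thousand dollars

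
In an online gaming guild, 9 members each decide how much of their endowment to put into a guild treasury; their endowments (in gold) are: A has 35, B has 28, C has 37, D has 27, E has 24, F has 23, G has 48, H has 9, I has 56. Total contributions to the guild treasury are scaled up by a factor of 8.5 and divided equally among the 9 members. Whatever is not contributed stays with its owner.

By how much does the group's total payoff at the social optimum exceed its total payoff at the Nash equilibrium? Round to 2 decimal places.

2152.50 gold

The private return per contributed unit is 8.5/9 = 0.9444 < 1 for every player regardless of endowment, so the Nash equilibrium is zero contribution and the group total is Σ E_j = 35 + 28 + 37 + 27 + 24 + 23 + 48 + 9 + 56 = 287.
Each contributed unit returns 8.500 to the group, so the social optimum is full contribution by everyone: group total = 8.500 × 287 = 2439.50.
Efficiency loss = (8.500 − 1) × 287 = 2152.50.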